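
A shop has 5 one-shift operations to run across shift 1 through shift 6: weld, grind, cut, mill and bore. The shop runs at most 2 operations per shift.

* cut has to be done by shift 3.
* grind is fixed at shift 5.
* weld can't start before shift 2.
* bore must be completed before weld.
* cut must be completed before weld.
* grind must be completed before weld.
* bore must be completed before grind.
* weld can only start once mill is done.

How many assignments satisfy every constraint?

57

Splitting on cut: it can be shift 1 (19), shift 2 (19), shift 3 (19). Listing each branch's schedules as (weld, grind, mill, bore) by shift number:
cut=shift 1: (6,5,1,2) (6,5,1,3) (6,5,1,4) (6,5,2,1) (6,5,2,2) (6,5,2,3) (6,5,2,4) (6,5,3,1) (6,5,3,2) (6,5,3,3) (6,5,3,4) (6,5,4,1) (6,5,4,2) (6,5,4,3) (6,5,4,4) (6,5,5,1) (6,5,5,2) (6,5,5,3) (6,5,5,4) — 19.
cut=shift 2: (6,5,1,1) (6,5,1,2) (6,5,1,3) (6,5,1,4) (6,5,2,1) (6,5,2,3) (6,5,2,4) (6,5,3,1) (6,5,3,2) (6,5,3,3) (6,5,3,4) (6,5,4,1) (6,5,4,2) (6,5,4,3) (6,5,4,4) (6,5,5,1) (6,5,5,2) (6,5,5,3) (6,5,5,4) — 19.
cut=shift 3: (6,5,1,1) (6,5,1,2) (6,5,1,3) (6,5,1,4) (6,5,2,1) (6,5,2,2) (6,5,2,3) (6,5,2,4) (6,5,3,1) (6,5,3,2) (6,5,3,4) (6,5,4,1) (6,5,4,2) (6,5,4,3) (6,5,4,4) (6,5,5,1) (6,5,5,2) (6,5,5,3) (6,5,5,4) — 19.
Summing: 19 + 19 + 19 = 57.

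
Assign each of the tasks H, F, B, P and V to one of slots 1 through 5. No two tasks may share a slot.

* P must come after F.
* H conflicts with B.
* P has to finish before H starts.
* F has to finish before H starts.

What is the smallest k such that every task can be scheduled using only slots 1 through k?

5 slots

The precedence chain requires at least 3 distinct slots.
With at most 1 per slot and 5 tasks, at least 5 slots are needed.
5 works (last occupied slot: 5): for example V in 5, H in 3, F in 1, B in 4, P in 2.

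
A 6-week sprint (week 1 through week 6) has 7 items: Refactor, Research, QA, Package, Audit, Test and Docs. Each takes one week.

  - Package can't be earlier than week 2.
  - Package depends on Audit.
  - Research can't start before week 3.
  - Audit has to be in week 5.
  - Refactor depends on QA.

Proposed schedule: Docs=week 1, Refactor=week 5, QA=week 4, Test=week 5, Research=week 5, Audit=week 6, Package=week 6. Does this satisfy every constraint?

Invalid. Audit has to be in week 5.

Package can't be earlier than week 2 — holds.
Research can't start before week 3 — holds.
Refactor depends on QA — holds.
Package depends on Audit — violated.
Audit has to be in week 5 — violated.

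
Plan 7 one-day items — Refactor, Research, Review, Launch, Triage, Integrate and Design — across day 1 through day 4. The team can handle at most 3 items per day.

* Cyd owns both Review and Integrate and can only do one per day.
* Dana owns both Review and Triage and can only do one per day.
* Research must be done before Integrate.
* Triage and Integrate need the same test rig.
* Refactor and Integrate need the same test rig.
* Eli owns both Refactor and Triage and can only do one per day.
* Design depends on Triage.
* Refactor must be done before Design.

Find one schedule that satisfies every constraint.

Design=day 3, Triage=day 2, Launch=day 2, Integrate=day 3, Refactor=day 1, Review=day 1, Research=day 1

Checking: Triage(day 2) before Design(day 3); Research(day 1) before Integrate(day 3); Refactor(day 1) before Design(day 3); Triage(day 2) != Integrate(day 3); Refactor(day 1) != Triage(day 2); Refactor(day 1) != Integrate(day 3); Review(day 1) != Triage(day 2); Review(day 1) != Integrate(day 3); max 3 per day (cap 3).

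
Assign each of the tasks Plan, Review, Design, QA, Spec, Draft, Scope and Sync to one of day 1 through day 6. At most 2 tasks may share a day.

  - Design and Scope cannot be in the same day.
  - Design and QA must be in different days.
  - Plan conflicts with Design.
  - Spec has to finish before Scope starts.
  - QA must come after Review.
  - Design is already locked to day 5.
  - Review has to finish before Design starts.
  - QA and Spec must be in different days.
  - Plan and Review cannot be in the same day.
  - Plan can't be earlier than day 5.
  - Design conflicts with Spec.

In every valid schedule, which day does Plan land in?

Plan's window is day 5–day 6.
Design is fixed at day 5, and Plan can't share a day with Design.
So Plan must be day 6.

day 6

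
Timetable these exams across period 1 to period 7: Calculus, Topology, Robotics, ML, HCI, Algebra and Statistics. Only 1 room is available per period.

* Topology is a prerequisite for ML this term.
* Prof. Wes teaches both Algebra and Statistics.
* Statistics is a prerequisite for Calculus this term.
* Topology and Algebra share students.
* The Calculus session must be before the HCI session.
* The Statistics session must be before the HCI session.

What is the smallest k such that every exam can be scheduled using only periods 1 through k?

The precedence chain requires at least 3 distinct periods.
With at most 1 per period and 7 exams, at least 7 periods are needed.
7 works (last occupied period: period 7): for example Algebra -> period 7; HCI -> period 3; ML -> period 5; Statistics -> period 1; Robotics -> period 6; Calculus -> period 2; Topology -> period 4.

7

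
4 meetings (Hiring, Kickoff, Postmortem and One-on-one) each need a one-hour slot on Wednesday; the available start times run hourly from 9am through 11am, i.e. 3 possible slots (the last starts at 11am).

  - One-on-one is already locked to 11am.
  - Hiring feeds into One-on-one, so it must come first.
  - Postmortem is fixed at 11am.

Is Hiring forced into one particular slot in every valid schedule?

No

Hiring can be 9am (e.g. One-on-one=11am; Kickoff=9am; Hiring=9am; Postmortem=11am) or 10am (e.g. Kickoff in 9am; Postmortem in 11am; Hiring in 10am; One-on-one in 11am).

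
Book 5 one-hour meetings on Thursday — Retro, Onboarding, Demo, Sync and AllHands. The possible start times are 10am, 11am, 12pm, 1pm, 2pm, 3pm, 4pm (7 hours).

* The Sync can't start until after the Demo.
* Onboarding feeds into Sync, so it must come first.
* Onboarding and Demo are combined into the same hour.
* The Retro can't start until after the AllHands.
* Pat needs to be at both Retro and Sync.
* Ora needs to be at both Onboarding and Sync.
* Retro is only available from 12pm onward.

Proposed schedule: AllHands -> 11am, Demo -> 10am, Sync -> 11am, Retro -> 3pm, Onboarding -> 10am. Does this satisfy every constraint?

Valid

The Retro can't start until after the AllHands — holds.
The Sync can't start until after the Demo — holds.
Pat needs to be at both Retro and Sync — holds.
Ora needs to be at both Onboarding and Sync — holds.
Retro is only available from 12pm onward — holds.
Onboarding and Demo are combined into the same hour — holds.
Onboarding feeds into Sync, so it must come first — holds.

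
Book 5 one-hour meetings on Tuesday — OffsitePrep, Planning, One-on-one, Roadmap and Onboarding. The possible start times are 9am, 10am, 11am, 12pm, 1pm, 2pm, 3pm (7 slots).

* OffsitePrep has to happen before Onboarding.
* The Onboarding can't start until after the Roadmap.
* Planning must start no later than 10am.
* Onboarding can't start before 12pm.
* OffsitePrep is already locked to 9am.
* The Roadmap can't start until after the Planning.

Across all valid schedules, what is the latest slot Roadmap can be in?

2pm

Precedence pushes Roadmap to at least 10am; downstream work caps Roadmap at 2pm.
Roadmap at 2pm is achievable: Onboarding in 3pm; OffsitePrep in 9am; Roadmap in 2pm; Planning in 9am; One-on-one in 9am.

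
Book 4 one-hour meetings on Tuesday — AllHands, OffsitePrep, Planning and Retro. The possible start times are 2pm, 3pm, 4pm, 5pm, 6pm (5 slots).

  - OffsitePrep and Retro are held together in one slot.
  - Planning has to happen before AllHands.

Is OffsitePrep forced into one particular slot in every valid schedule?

No

OffsitePrep can be 2pm (e.g. AllHands=3pm; OffsitePrep=2pm; Planning=2pm; Retro=2pm) or 3pm (e.g. AllHands -> 3pm; OffsitePrep -> 3pm; Planning -> 2pm; Retro -> 3pm).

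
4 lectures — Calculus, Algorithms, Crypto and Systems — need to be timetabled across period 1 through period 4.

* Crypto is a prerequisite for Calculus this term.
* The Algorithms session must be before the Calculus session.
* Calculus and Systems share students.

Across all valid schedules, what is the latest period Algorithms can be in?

Downstream work caps Algorithms at period 3.
Algorithms at period 3 is achievable: Crypto in period 1, Systems in period 1, Calculus in period 4, Algorithms in period 3.

period 3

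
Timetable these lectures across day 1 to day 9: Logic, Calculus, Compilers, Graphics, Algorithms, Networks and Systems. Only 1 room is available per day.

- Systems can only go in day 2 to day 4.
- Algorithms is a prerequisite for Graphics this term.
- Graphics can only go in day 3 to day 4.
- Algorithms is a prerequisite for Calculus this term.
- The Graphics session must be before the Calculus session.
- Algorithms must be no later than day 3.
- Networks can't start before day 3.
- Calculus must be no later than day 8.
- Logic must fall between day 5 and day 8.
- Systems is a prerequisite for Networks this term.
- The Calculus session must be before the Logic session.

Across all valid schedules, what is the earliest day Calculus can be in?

day 4

Precedence pushes Calculus to at least day 4; Calculus's own window allows nothing later than day 8; downstream work caps Calculus at day 7.
Calculus at day 4 is achievable: Systems -> day 2, Logic -> day 5, Compilers -> day 7, Graphics -> day 3, Algorithms -> day 1, Networks -> day 6, Calculus -> day 4.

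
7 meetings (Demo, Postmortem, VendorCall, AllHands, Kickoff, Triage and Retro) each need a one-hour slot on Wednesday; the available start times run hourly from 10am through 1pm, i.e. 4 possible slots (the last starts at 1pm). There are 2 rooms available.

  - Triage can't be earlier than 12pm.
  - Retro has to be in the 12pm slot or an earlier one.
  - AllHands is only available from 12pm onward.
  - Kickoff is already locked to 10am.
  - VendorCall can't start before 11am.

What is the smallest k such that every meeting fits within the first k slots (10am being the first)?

4

With at most 2 per slot and 7 meetings, at least 4 slots are needed.
AllHands can't be placed before 12pm — that is slot 3 counting from 10am — so the schedule must run through at least 3 slots.
4 works (last occupied slot: 1pm): for example Kickoff=10am, Retro=10am, AllHands=12pm, Demo=11am, Triage=12pm, VendorCall=11am, Postmortem=1pm.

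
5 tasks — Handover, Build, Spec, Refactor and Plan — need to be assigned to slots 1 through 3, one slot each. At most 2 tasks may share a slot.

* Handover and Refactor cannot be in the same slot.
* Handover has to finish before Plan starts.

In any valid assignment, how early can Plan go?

2

Precedence pushes Plan to at least 2.
Plan at 2 is achievable: Handover=1; Plan=2; Spec=2; Refactor=3; Build=1.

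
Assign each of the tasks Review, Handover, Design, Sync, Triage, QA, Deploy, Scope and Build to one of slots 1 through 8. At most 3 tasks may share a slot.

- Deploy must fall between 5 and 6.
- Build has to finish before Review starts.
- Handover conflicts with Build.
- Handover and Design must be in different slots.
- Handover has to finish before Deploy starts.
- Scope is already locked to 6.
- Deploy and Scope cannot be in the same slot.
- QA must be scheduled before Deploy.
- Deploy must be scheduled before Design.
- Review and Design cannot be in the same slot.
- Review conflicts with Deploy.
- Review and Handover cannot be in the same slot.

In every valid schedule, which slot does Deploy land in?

Deploy's window is 5–6.
Scope is fixed at 6, and Deploy can't share a slot with Scope.
So Deploy must be 5.

5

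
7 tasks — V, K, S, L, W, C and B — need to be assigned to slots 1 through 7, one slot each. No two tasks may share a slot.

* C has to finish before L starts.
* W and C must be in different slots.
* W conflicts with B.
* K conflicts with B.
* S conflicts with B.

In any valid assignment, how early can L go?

2

Precedence pushes L to at least 2.
L at 2 is achievable: S -> 5, V -> 3, C -> 1, L -> 2, W -> 6, K -> 4, B -> 7.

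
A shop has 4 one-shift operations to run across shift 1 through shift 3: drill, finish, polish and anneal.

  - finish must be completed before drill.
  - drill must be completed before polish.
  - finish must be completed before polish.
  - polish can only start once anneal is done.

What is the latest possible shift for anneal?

shift 2

Downstream work caps anneal at shift 2.
anneal at shift 2 is achievable: anneal in shift 2, finish in shift 1, drill in shift 2, polish in shift 3.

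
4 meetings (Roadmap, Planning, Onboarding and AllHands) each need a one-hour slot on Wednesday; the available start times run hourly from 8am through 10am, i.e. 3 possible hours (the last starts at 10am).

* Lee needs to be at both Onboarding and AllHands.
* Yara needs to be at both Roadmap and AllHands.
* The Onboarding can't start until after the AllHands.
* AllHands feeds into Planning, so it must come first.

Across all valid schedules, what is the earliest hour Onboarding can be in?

9am

Precedence pushes Onboarding to at least 9am.
Onboarding at 9am is achievable: Roadmap in 9am; Planning in 9am; Onboarding in 9am; AllHands in 8am.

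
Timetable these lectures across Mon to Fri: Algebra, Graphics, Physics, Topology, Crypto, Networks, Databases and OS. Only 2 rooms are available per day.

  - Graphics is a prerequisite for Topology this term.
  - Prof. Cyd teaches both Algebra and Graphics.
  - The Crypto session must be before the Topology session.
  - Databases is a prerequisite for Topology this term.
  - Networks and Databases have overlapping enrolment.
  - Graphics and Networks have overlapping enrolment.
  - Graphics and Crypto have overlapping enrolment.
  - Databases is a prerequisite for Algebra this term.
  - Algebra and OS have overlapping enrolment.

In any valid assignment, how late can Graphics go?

Thu

Downstream work caps Graphics at Thu.
Graphics at Thu is achievable: Databases in Mon; Topology in Fri; Physics in Tue; Crypto in Mon; Networks in Wed; OS in Wed; Algebra in Tue; Graphics in Thu.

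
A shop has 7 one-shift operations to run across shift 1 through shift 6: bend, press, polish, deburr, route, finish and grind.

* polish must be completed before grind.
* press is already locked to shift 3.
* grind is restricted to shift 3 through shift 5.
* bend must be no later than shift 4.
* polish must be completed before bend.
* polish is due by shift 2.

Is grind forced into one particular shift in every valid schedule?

No

grind can be shift 3 (e.g. route=shift 1; bend=shift 2; polish=shift 1; press=shift 3; finish=shift 1; grind=shift 3; deburr=shift 1) or shift 4 (e.g. press=shift 3, route=shift 1, grind=shift 4, polish=shift 1, deburr=shift 1, finish=shift 1, bend=shift 2).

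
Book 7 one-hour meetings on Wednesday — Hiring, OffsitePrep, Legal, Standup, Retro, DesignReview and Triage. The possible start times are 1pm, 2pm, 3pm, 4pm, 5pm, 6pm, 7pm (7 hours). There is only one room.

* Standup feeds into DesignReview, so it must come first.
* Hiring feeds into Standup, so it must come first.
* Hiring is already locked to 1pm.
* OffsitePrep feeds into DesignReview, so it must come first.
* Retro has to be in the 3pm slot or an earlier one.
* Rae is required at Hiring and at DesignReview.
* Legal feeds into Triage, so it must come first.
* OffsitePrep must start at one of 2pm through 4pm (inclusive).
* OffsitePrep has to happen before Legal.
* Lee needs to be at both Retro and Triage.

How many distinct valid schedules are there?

Splitting on OffsitePrep: it can be 2pm (6), 3pm (6), 4pm (6). Listing each branch's schedules as (Hiring, Legal, Standup, Retro, DesignReview, Triage):
OffsitePrep=2pm: (1pm,4pm,5pm,3pm,6pm,7pm) (1pm,4pm,5pm,3pm,7pm,6pm) (1pm,4pm,6pm,3pm,7pm,5pm) (1pm,5pm,4pm,3pm,6pm,7pm) (1pm,5pm,4pm,3pm,7pm,6pm) (1pm,6pm,4pm,3pm,5pm,7pm) — 6.
OffsitePrep=3pm: (1pm,4pm,5pm,2pm,6pm,7pm) (1pm,4pm,5pm,2pm,7pm,6pm) (1pm,4pm,6pm,2pm,7pm,5pm) (1pm,5pm,4pm,2pm,6pm,7pm) (1pm,5pm,4pm,2pm,7pm,6pm) (1pm,6pm,4pm,2pm,5pm,7pm) — 6.
OffsitePrep=4pm: (1pm,5pm,2pm,3pm,6pm,7pm) (1pm,5pm,2pm,3pm,7pm,6pm) (1pm,5pm,3pm,2pm,6pm,7pm) (1pm,5pm,3pm,2pm,7pm,6pm) (1pm,6pm,2pm,3pm,5pm,7pm) (1pm,6pm,3pm,2pm,5pm,7pm) — 6.
Summing: 6 + 6 + 6 = 18.

18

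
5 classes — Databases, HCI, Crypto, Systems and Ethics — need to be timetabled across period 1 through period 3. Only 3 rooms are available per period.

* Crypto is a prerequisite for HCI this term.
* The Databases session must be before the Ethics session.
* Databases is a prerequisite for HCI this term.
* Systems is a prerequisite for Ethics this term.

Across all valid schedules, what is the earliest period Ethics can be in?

period 2

Precedence pushes Ethics to at least period 2.
Ethics at period 2 is achievable: Ethics in period 2, Databases in period 1, HCI in period 2, Systems in period 1, Crypto in period 1.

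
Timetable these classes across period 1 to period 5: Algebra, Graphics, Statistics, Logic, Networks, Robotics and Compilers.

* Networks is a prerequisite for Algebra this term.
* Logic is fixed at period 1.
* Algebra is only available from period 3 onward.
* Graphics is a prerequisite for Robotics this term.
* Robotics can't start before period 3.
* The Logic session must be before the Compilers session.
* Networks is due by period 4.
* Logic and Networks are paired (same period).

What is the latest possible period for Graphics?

Downstream work caps Graphics at period 4.
Graphics at period 4 is achievable: Networks in period 1, Robotics in period 5, Graphics in period 4, Compilers in period 2, Algebra in period 3, Statistics in period 1, Logic in period 1.

period 4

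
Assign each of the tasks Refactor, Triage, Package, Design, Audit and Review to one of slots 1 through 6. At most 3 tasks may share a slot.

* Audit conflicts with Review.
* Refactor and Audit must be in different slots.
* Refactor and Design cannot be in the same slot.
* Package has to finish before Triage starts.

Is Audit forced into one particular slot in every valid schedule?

No

Audit can be 1 (e.g. Package -> 1, Triage -> 2, Audit -> 1, Refactor -> 2, Review -> 2, Design -> 1) or 2 (e.g. Package=1; Refactor=1; Design=2; Triage=2; Audit=2; Review=1).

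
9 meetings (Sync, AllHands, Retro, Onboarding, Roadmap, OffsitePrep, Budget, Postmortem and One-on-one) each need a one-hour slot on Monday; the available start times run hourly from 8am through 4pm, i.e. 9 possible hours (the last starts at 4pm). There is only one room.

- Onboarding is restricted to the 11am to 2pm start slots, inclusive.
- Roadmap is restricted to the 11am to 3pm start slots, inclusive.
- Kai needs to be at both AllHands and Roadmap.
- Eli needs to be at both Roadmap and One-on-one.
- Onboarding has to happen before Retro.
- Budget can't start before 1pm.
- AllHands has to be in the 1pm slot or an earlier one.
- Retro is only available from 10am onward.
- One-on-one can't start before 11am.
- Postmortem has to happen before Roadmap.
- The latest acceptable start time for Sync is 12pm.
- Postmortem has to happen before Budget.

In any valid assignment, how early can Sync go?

8am

Sync's own window allows nothing later than 12pm.
Sync at 8am is achievable: OffsitePrep=4pm, Retro=3pm, Sync=8am, Budget=1pm, Postmortem=10am, Roadmap=12pm, Onboarding=11am, One-on-one=2pm, AllHands=9am.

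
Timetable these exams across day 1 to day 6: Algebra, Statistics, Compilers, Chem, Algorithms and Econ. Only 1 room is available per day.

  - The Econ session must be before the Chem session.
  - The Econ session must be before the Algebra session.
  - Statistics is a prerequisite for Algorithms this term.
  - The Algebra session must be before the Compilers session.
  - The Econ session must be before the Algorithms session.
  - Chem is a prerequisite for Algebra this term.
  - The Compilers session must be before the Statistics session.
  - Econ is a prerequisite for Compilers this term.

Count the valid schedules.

Enumerating: Statistics in day 5; Algorithms in day 6; Compilers in day 4; Algebra in day 3; Econ in day 1; Chem in day 2.

1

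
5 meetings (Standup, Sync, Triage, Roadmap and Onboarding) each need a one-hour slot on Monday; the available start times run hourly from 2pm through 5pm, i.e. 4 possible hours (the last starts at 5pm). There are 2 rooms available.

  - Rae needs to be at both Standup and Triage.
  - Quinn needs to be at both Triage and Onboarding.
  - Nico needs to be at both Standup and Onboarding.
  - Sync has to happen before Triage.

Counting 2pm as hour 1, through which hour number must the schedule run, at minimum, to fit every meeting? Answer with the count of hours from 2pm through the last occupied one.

The precedence chain requires at least 2 distinct hours.
With at most 2 per hour and 5 meetings, at least 3 hours are needed.
3 works (last occupied hour: 4pm): for example Triage in 3pm, Onboarding in 4pm, Sync in 2pm, Standup in 2pm, Roadmap in 3pm.

3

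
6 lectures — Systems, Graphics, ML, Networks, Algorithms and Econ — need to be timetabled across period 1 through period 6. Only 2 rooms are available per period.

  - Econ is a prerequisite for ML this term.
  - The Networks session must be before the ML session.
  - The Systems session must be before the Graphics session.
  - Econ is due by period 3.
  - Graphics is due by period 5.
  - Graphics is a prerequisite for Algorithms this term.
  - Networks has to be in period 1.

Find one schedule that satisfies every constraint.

Systems in period 2, Networks in period 1, ML in period 2, Econ in period 1, Graphics in period 3, Algorithms in period 4

Checking: Graphics(period 3) before Algorithms(period 4); Systems(period 2) before Graphics(period 3); Econ(period 1) before ML(period 2); Networks(period 1) before ML(period 2); Graphics=period 3 in [period 1,period 5]; Econ=period 1 in [period 1,period 3]; Networks=period 1 in [period 1,period 1]; max 2 per period (cap 2).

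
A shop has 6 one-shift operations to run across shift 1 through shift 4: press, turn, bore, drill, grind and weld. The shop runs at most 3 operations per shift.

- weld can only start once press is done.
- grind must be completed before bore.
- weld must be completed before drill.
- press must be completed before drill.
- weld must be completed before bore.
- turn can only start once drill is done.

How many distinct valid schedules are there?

5

Splitting on bore: it can be shift 3 (2), shift 4 (3). Listing each branch's schedules as (press, turn, drill, grind, weld) by shift number:
bore=shift 3: (1,4,3,1,2) (1,4,3,2,2) — 2.
bore=shift 4: (1,4,3,1,2) (1,4,3,2,2) (1,4,3,3,2) — 3.
Summing: 2 + 3 = 5.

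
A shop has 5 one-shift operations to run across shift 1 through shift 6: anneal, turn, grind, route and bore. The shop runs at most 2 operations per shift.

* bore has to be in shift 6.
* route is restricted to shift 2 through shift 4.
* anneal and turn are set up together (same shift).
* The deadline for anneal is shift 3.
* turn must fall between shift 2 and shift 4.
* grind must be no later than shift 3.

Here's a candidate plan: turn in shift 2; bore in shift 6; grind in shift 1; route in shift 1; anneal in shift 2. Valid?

No. route is restricted to shift 2 through shift 4 is not satisfied.

The shop runs at most 2 operations per shift — holds.
turn must fall between shift 2 and shift 4 — holds.
anneal and turn are set up together (same shift) — holds.
grind must be no later than shift 3 — holds.
The deadline for anneal is shift 3 — holds.
route is restricted to shift 2 through shift 4 — violated.
bore has to be in shift 6 — holds.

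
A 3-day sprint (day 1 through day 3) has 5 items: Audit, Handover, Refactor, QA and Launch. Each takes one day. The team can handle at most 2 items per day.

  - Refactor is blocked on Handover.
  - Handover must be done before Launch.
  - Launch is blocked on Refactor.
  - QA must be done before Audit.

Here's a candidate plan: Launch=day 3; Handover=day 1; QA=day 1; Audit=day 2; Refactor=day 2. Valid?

Valid

Refactor is blocked on Handover — holds.
Handover must be done before Launch — holds.
The team can handle at most 2 items per day — holds.
Launch is blocked on Refactor — holds.
QA must be done before Audit — holds.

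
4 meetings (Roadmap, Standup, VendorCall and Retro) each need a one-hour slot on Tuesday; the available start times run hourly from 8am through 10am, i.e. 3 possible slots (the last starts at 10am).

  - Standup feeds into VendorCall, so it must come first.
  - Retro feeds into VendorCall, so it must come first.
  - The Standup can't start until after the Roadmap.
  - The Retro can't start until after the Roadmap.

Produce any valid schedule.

Retro=9am, VendorCall=10am, Roadmap=8am, Standup=9am

Checking: Roadmap(8am) before Retro(9am); Roadmap(8am) before Standup(9am); Retro(9am) before VendorCall(10am); Standup(9am) before VendorCall(10am).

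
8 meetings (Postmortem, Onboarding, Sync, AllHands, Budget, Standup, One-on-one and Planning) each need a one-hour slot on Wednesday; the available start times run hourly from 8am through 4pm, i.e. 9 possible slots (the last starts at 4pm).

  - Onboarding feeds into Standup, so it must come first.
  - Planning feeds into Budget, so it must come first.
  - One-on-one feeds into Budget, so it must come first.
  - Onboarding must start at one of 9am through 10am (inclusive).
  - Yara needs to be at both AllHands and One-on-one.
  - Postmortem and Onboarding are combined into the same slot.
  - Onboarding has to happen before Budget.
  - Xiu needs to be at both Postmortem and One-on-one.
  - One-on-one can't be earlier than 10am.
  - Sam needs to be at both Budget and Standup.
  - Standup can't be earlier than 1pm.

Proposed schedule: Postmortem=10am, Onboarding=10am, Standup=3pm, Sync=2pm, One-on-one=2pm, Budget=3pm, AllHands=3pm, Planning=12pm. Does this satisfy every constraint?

No — it violates: Sam needs to be at both Budget and Standup

Standup can't be earlier than 1pm — holds.
Xiu needs to be at both Postmortem and One-on-one — holds.
Postmortem and Onboarding are combined into the same slot — holds.
One-on-one can't be earlier than 10am — holds.
Sam needs to be at both Budget and Standup — violated.
One-on-one feeds into Budget, so it must come first — holds.
Onboarding must start at one of 9am through 10am (inclusive) — holds.
Planning feeds into Budget, so it must come first — holds.
Onboarding feeds into Standup, so it must come first — holds.
Yara needs to be at both AllHands and One-on-one — holds.
Onboarding has to happen before Budget — holds.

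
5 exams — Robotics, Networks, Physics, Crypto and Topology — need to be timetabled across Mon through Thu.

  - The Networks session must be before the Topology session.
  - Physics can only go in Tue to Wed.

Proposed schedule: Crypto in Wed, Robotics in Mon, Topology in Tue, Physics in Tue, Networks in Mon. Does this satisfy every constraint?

The Networks session must be before the Topology session — holds.
Physics can only go in Tue to Wed — holds.

Valid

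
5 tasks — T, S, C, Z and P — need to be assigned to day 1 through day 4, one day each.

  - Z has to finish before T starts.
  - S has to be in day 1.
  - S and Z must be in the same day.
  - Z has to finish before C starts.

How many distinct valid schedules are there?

Splitting on T: it can be day 2 (12), day 3 (12), day 4 (12). Listing each branch's schedules as (S, C, Z, P) by day number:
T=day 2: (1,2,1,1) (1,2,1,2) (1,2,1,3) (1,2,1,4) (1,3,1,1) (1,3,1,2) (1,3,1,3) (1,3,1,4) (1,4,1,1) (1,4,1,2) (1,4,1,3) (1,4,1,4) — 12.
T=day 3: (1,2,1,1) (1,2,1,2) (1,2,1,3) (1,2,1,4) (1,3,1,1) (1,3,1,2) (1,3,1,3) (1,3,1,4) (1,4,1,1) (1,4,1,2) (1,4,1,3) (1,4,1,4) — 12.
T=day 4: (1,2,1,1) (1,2,1,2) (1,2,1,3) (1,2,1,4) (1,3,1,1) (1,3,1,2) (1,3,1,3) (1,3,1,4) (1,4,1,1) (1,4,1,2) (1,4,1,3) (1,4,1,4) — 12.
Summing: 12 + 12 + 12 = 36.

36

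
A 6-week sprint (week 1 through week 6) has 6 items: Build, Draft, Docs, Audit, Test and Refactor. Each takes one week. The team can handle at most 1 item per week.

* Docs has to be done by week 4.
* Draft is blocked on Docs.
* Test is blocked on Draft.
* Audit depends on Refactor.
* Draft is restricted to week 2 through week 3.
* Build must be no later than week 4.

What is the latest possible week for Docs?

week 2

Docs's own window allows nothing later than week 4; downstream work caps Docs at week 2.
Docs at week 2 is achievable: Draft=week 3; Docs=week 2; Audit=week 5; Refactor=week 4; Build=week 1; Test=week 6.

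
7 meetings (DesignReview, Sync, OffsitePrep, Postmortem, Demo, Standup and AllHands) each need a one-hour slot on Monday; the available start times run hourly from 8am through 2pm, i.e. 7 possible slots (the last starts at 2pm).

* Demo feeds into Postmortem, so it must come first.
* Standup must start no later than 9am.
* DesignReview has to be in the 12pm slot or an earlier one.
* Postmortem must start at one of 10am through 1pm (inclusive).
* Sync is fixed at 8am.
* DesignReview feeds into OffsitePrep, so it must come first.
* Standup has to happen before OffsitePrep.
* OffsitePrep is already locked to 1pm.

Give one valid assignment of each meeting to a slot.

Sync=8am, OffsitePrep=1pm, Standup=8am, AllHands=8am, Demo=8am, DesignReview=8am, Postmortem=10am

Checking: Standup(8am) before OffsitePrep(1pm); DesignReview(8am) before OffsitePrep(1pm); Demo(8am) before Postmortem(10am); Standup=8am in [8am,9am]; Postmortem=10am in [10am,1pm]; DesignReview=8am in [8am,12pm]; Sync=8am in [8am,8am]; OffsitePrep=1pm in [1pm,1pm].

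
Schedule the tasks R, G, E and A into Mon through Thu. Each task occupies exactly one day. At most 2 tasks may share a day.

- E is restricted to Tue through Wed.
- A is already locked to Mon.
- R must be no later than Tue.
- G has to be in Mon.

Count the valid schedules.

Enumerating: R -> Tue, A -> Mon, G -> Mon, E -> Tue | R in Tue; E in Wed; A in Mon; G in Mon.

2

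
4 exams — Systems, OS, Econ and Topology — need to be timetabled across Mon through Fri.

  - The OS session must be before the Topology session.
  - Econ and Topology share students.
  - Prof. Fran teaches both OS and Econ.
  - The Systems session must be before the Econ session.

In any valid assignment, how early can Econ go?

Tue

Precedence pushes Econ to at least Tue.
Econ at Tue is achievable: OS in Mon; Econ in Tue; Topology in Wed; Systems in Mon.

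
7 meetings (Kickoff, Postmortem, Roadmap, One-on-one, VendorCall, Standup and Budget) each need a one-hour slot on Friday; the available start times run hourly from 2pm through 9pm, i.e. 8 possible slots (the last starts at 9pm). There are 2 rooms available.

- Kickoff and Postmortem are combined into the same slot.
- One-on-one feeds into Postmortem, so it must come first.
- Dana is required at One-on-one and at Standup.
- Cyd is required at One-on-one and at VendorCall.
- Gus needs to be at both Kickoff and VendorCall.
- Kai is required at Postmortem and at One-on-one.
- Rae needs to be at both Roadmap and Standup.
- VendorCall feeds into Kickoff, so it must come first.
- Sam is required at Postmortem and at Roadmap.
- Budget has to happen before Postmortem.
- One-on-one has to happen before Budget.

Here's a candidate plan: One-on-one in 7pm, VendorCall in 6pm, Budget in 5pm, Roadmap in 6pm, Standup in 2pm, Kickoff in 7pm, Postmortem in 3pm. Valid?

One-on-one feeds into Postmortem, so it must come first — violated.
Cyd is required at One-on-one and at VendorCall — holds.
One-on-one has to happen before Budget — violated.
Dana is required at One-on-one and at Standup — holds.
Sam is required at Postmortem and at Roadmap — holds.
Gus needs to be at both Kickoff and VendorCall — holds.
Rae needs to be at both Roadmap and Standup — holds.
VendorCall feeds into Kickoff, so it must come first — holds.
Kickoff and Postmortem are combined into the same slot — violated.
Kai is required at Postmortem and at One-on-one — holds.
Budget has to happen before Postmortem — violated.
There are 2 rooms available — holds.

Invalid. One-on-one feeds into Postmortem, so it must come first.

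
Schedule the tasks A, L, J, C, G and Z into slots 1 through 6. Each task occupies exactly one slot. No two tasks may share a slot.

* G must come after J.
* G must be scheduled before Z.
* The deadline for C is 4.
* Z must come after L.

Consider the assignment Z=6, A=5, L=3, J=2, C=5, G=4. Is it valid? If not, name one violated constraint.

No. The deadline for C is 4 is not satisfied.

Z must come after L — holds.
No two tasks may share a slot — violated.
The deadline for C is 4 — violated.
G must be scheduled before Z — holds.
G must come after J — holds.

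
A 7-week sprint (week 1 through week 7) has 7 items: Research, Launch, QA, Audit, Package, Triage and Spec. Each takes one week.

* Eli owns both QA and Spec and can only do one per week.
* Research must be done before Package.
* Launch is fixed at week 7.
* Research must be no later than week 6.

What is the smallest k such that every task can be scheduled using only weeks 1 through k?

7 weeks

The precedence chain requires at least 2 distinct weeks.
Launch can't be placed before week 7, so the schedule must run through at least week 7.
7 works (last occupied week: week 7): for example Audit -> week 1; Spec -> week 2; Triage -> week 1; QA -> week 1; Research -> week 1; Launch -> week 7; Package -> week 2.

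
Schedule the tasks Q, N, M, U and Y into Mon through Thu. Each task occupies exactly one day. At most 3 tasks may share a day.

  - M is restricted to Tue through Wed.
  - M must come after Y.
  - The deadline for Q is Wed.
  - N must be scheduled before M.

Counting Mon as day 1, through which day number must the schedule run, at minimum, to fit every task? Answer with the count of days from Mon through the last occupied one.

2

The precedence chain requires at least 2 distinct days.
With at most 3 per day and 5 tasks, at least 2 days are needed.
2 works (last occupied day: Tue): for example M -> Tue, U -> Tue, N -> Mon, Q -> Mon, Y -> Mon.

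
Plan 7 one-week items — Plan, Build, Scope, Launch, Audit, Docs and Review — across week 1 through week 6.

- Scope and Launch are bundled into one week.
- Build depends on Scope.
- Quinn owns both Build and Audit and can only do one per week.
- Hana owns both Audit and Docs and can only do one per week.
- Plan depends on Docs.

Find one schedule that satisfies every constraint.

Plan in week 2; Docs in week 1; Audit in week 3; Review in week 1; Build in week 2; Scope in week 1; Launch in week 1

Checking: Scope(week 1) before Build(week 2); Docs(week 1) before Plan(week 2); Audit(week 3) != Docs(week 1); Build(week 2) != Audit(week 3); Scope = Launch = week 1.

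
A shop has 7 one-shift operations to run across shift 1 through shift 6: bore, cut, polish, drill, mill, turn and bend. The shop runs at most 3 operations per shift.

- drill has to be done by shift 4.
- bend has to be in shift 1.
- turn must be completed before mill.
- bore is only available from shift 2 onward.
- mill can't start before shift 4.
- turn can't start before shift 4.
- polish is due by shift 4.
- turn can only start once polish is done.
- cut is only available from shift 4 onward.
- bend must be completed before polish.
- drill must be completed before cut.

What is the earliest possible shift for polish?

shift 2

Precedence pushes polish to at least shift 2; polish's own window allows nothing later than shift 4.
polish at shift 2 is achievable: drill in shift 1, mill in shift 5, bend in shift 1, turn in shift 4, cut in shift 4, polish in shift 2, bore in shift 2.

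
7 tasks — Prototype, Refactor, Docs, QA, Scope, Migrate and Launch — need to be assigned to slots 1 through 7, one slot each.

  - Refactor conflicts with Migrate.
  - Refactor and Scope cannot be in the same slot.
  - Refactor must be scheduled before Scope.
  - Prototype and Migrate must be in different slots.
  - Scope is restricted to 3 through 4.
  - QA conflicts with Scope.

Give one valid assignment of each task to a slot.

Docs=1, Prototype=1, QA=1, Migrate=2, Launch=1, Scope=3, Refactor=1

Checking: Refactor(1) before Scope(3); QA(1) != Scope(3); Refactor(1) != Migrate(2); Prototype(1) != Migrate(2); Refactor(1) != Scope(3); Scope=3 in [3,4].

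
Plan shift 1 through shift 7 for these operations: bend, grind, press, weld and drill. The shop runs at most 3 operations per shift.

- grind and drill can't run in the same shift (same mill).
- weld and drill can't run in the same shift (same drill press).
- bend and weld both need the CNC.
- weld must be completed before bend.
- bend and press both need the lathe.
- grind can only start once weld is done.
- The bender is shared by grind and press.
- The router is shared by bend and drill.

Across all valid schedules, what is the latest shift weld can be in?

Downstream work caps weld at shift 6.
weld at shift 6 is achievable: press in shift 1; grind in shift 7; bend in shift 7; weld in shift 6; drill in shift 1.

shift 6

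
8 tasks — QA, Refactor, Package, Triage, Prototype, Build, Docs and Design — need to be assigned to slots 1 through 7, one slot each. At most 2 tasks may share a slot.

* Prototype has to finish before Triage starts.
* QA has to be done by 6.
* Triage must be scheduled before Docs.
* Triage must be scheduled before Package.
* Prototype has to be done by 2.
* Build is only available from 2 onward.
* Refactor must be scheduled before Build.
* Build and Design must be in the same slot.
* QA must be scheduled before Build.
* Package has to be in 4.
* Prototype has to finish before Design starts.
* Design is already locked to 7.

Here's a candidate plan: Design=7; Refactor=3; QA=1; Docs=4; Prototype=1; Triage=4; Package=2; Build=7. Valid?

No. Triage must be scheduled before Package is not satisfied.

Build is only available from 2 onward — holds.
At most 2 tasks may share a slot — holds.
Build and Design must be in the same slot — holds.
Triage must be scheduled before Package — violated.
Prototype has to finish before Triage starts — holds.
Refactor must be scheduled before Build — holds.
Package has to be in 4 — violated.
QA has to be done by 6 — holds.
QA must be scheduled before Build — holds.
Design is already locked to 7 — holds.
Triage must be scheduled before Docs — violated.
Prototype has to be done by 2 — holds.
Prototype has to finish before Design starts — holds.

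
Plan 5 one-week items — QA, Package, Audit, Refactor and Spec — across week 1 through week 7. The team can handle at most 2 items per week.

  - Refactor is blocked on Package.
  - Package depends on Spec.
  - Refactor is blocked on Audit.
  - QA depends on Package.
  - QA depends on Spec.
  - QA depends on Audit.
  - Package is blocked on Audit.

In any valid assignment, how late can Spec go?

Downstream work caps Spec at week 5.
Spec at week 5 is achievable: QA=week 7, Spec=week 5, Audit=week 1, Package=week 6, Refactor=week 7.

week 5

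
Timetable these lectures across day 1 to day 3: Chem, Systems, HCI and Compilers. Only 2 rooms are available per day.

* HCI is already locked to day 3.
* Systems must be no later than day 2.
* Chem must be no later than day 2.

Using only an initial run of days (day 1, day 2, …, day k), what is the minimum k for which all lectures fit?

3

With at most 2 per day and 4 lectures, at least 2 days are needed.
HCI can't be placed before day 3, so the schedule must run through at least day 3.
3 works (last occupied day: day 3): for example HCI in day 3, Chem in day 1, Systems in day 1, Compilers in day 2.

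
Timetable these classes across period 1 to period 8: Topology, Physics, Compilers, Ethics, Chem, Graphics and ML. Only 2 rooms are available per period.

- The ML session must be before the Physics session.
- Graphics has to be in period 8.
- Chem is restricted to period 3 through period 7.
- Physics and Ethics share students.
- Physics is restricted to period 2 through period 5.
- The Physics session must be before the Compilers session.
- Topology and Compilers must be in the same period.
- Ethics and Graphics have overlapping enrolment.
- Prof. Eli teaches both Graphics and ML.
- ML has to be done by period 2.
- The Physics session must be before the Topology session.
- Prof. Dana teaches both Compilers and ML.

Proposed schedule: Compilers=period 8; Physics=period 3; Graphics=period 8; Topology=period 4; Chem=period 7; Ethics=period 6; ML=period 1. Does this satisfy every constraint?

Prof. Dana teaches both Compilers and ML — holds.
Prof. Eli teaches both Graphics and ML — holds.
The ML session must be before the Physics session — holds.
The Physics session must be before the Compilers session — holds.
Physics is restricted to period 2 through period 5 — holds.
Physics and Ethics share students — holds.
Ethics and Graphics have overlapping enrolment — holds.
ML has to be done by period 2 — holds.
Only 2 rooms are available per period — holds.
Chem is restricted to period 3 through period 7 — holds.
Topology and Compilers must be in the same period — violated.
Graphics has to be in period 8 — holds.
The Physics session must be before the Topology session — holds.

No — it violates: Topology and Compilers must be in the same period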